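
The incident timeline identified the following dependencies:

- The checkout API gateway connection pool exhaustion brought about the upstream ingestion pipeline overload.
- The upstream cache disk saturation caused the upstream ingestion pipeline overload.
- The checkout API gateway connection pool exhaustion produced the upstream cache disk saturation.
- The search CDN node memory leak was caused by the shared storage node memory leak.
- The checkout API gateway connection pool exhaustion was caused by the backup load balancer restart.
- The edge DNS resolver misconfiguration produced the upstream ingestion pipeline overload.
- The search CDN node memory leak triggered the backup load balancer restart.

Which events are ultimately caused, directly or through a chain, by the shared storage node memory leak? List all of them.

Direct effects: the search CDN node memory leak.
2 steps out: the backup load balancer restart.
3 steps out: the checkout API gateway connection pool exhaustion.
4 steps out: the upstream cache disk saturation, the upstream ingestion pipeline overload.
Not reachable from it: the edge DNS resolver misconfiguration.

the backup load balancer restart, the checkout API gateway connection pool exhaustion, the search CDN node memory leak, the upstream cache disk saturation, the upstream ingestion pipeline overload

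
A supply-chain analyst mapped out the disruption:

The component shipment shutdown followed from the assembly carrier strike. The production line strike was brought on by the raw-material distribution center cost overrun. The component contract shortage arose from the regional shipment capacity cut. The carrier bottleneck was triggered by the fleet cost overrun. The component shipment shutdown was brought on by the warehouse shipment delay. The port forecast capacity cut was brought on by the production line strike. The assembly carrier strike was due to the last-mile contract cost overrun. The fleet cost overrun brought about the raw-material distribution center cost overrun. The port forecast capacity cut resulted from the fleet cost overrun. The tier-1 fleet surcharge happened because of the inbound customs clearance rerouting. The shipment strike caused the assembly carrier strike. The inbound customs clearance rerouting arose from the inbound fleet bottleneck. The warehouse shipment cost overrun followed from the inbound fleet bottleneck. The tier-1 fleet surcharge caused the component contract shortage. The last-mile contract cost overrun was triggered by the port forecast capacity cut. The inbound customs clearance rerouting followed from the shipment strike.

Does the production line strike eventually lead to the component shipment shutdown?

There is a causal chain: the production line strike → the port forecast capacity cut → the last-mile contract cost overrun → the assembly carrier strike → the component shipment shutdown.

Yes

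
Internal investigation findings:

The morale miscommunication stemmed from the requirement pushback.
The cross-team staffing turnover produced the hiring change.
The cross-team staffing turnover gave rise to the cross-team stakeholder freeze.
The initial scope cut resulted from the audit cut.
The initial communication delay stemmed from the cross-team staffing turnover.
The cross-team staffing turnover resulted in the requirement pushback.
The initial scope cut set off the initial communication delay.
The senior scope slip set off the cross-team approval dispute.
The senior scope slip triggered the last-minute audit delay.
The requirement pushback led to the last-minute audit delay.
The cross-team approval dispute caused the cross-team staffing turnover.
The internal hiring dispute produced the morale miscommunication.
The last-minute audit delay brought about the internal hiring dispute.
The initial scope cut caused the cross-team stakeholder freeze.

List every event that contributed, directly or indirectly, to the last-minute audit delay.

Immediate causes of the last-minute audit delay: the senior scope slip, the requirement pushback.
Further upstream: the cross-team approval dispute, the cross-team staffing turnover.

the cross-team approval dispute, the cross-team staffing turnover, the requirement pushback, the senior scope slip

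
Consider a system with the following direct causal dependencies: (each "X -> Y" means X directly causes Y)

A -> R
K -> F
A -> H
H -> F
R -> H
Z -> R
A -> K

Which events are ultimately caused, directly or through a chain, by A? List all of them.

F, H, K, R

Direct effects: K, R, H.
2 steps out: F.
Not reachable from it: Z.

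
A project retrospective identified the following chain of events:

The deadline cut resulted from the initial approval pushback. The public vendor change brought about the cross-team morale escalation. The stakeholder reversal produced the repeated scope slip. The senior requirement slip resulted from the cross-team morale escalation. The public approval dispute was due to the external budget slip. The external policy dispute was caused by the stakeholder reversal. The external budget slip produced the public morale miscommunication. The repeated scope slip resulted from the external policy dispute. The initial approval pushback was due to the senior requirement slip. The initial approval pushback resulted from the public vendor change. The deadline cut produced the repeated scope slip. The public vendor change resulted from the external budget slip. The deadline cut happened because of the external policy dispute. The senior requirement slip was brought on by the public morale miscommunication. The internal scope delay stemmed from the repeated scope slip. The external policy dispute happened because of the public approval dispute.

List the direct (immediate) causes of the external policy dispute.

Upstream contributors include the external budget slip, but only the public approval dispute, the stakeholder reversal feed directly into the external policy dispute.

the public approval dispute, the stakeholder reversal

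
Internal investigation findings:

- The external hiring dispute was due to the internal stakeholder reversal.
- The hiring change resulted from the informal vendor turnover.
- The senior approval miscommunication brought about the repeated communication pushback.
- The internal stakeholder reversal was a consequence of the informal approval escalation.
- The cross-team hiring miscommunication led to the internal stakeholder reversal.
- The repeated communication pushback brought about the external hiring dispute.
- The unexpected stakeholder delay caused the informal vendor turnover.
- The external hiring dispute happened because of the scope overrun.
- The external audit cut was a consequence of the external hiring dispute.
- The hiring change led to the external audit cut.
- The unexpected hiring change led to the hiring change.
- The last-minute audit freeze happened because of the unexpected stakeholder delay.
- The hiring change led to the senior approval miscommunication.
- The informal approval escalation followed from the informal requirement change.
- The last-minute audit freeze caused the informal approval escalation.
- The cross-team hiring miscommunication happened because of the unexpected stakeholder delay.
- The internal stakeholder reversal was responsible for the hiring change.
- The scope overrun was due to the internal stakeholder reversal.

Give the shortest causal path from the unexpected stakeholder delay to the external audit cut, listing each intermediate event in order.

the unexpected stakeholder delay → the informal vendor turnover → the hiring change → the external audit cut

the unexpected stakeholder delay → the informal vendor turnover
the informal vendor turnover → the hiring change
the hiring change → the external audit cut
Length: 3 steps.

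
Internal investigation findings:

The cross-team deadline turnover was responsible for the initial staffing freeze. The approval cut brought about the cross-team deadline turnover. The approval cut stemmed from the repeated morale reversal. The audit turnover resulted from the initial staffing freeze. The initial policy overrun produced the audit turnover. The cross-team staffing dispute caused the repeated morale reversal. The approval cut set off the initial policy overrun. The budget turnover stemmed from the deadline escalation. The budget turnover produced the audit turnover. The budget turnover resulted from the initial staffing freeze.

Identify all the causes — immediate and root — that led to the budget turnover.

the approval cut, the cross-team deadline turnover, the cross-team staffing dispute, the deadline escalation, the initial staffing freeze, the repeated morale reversal

Immediate causes of the budget turnover: the deadline escalation, the initial staffing freeze.
Further upstream: the cross-team staffing dispute, the repeated morale reversal, the approval cut, the cross-team deadline turnover.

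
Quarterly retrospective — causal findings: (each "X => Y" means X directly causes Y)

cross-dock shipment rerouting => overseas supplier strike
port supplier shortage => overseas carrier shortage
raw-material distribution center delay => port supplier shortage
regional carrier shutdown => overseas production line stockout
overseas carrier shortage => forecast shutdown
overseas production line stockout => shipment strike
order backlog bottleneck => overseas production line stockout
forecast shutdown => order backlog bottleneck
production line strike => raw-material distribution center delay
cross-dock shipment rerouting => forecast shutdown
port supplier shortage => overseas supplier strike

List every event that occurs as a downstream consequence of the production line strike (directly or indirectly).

the forecast shutdown, the order backlog bottleneck, the overseas carrier shortage, the overseas production line stockout, the overseas supplier strike, the port supplier shortage, the raw-material distribution center delay, the shipment strike

Direct effects: the raw-material distribution center delay.
2 steps out: the port supplier shortage.
3 steps out: the overseas carrier shortage, the overseas supplier strike.
4 steps out: the forecast shutdown.
5 steps out: the order backlog bottleneck.
6 steps out: the overseas production line stockout.
7 steps out: the shipment strike.
Not reachable from it: the cross-dock shipment rerouting, the regional carrier shutdown.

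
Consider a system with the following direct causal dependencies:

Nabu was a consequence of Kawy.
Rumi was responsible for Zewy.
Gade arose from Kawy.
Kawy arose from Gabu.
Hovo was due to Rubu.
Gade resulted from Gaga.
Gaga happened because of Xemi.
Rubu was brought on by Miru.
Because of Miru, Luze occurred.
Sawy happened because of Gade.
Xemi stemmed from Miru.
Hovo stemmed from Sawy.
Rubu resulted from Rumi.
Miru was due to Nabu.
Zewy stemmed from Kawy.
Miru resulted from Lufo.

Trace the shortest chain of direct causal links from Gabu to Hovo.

Gabu → Kawy
Kawy → Gade
Gade → Sawy
Sawy → Hovo
Length: 4 steps.

Gabu → Kawy → Gade → Sawy → Hovo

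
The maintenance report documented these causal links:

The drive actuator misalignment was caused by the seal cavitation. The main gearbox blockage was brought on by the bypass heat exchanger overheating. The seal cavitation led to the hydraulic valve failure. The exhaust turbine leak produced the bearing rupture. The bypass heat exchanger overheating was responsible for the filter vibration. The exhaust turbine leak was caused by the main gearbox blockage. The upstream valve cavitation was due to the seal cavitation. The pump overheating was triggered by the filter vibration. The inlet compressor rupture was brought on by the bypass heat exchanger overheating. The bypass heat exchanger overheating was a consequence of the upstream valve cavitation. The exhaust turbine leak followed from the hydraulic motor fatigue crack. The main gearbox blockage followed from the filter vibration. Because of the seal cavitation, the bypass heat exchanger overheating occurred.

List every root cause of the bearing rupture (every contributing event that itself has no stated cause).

Tracing upstream from the bearing rupture: the bearing rupture ← the exhaust turbine leak ← the main gearbox blockage ← the bypass heat exchanger overheating ← the seal cavitation.
A separate upstream branch: the bearing rupture ← the exhaust turbine leak ← the hydraulic motor fatigue crack.
Each of those chain origins has no stated cause.

the hydraulic motor fatigue crack, the seal cavitation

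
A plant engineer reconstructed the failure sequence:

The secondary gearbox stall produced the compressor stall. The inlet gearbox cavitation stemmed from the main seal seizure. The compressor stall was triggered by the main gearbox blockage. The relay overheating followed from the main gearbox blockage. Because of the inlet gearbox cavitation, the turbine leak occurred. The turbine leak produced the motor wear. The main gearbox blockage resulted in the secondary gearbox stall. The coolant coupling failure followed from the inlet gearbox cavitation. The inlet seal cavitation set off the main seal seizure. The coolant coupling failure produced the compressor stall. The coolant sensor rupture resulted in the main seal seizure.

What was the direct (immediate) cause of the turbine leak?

Upstream contributors include the coolant sensor rupture, the inlet seal cavitation, the main seal seizure, but only the inlet gearbox cavitation feeds directly into the turbine leak.

the inlet gearbox cavitation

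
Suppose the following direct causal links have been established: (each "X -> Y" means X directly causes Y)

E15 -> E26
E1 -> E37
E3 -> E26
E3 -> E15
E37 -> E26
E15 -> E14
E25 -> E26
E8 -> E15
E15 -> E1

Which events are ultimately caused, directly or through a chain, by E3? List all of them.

Direct effects: E15, E26.
2 steps out: E1, E14.
3 steps out: E37.
Not reachable from it: E8, E25.

E1, E14, E15, E26, E37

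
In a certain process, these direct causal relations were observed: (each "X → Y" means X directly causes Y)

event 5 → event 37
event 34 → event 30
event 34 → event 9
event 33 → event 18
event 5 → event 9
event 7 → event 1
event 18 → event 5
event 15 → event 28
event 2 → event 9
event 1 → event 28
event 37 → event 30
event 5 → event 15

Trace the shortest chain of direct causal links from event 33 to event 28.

event 33 → event 18
event 18 → event 5
event 5 → event 15
event 15 → event 28
Length: 4 steps.

event 33 → event 18 → event 5 → event 15 → event 28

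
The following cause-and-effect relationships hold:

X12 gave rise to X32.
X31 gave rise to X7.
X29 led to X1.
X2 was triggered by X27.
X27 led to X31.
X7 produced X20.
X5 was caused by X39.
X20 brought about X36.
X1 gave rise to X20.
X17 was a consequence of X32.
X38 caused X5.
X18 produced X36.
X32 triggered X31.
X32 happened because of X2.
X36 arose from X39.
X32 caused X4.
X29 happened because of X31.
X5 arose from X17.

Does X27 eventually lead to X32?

There is a causal chain: X27 → X2 → X32.

Yes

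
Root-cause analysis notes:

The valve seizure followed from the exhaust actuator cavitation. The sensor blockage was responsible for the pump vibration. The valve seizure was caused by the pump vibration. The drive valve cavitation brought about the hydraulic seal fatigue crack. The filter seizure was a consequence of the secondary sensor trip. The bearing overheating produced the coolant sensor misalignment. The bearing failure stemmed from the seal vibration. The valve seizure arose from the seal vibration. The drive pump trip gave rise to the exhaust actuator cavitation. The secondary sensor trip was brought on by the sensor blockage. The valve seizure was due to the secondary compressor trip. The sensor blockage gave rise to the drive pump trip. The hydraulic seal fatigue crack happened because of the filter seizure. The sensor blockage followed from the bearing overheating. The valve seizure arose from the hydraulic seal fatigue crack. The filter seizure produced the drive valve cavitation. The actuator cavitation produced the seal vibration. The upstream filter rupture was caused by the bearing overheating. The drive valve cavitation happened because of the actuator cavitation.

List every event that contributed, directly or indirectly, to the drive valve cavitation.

Immediate causes of the drive valve cavitation: the actuator cavitation, the filter seizure.
Further upstream: the bearing overheating, the sensor blockage, the secondary sensor trip.

the actuator cavitation, the bearing overheating, the filter seizure, the secondary sensor trip, the sensor blockage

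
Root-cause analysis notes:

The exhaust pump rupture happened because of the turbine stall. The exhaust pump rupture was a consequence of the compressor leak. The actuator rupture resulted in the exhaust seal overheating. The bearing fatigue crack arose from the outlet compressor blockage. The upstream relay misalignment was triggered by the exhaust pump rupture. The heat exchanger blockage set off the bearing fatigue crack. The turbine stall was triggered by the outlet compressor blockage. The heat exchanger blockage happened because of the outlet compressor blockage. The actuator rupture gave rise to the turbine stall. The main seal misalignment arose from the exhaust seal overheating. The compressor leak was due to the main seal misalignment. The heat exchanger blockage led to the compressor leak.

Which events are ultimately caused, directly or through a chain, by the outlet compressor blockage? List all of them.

the bearing fatigue crack, the compressor leak, the exhaust pump rupture, the heat exchanger blockage, the turbine stall, the upstream relay misalignment

Direct effects: the heat exchanger blockage, the turbine stall, the bearing fatigue crack.
2 steps out: the compressor leak, the exhaust pump rupture.
3 steps out: the upstream relay misalignment.
Not reachable from it: the actuator rupture, the exhaust seal overheating, the main seal misalignment.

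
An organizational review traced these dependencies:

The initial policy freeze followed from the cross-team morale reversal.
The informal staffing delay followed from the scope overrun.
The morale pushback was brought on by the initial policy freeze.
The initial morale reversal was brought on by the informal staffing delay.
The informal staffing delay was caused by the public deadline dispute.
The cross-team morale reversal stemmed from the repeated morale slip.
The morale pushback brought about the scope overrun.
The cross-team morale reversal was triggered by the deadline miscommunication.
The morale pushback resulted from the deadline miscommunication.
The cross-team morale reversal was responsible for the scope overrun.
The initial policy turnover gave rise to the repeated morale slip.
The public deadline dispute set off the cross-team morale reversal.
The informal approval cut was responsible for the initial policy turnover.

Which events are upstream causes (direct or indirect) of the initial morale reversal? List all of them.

the cross-team morale reversal, the deadline miscommunication, the informal approval cut, the informal staffing delay, the initial policy freeze, the initial policy turnover, the morale pushback, the public deadline dispute, the repeated morale slip, the scope overrun

Immediate cause of the initial morale reversal: the informal staffing delay.
Further upstream: the public deadline dispute, the informal approval cut, the initial policy turnover, the deadline miscommunication, the repeated morale slip, the cross-team morale reversal, the initial policy freeze, the morale pushback, the scope overrun.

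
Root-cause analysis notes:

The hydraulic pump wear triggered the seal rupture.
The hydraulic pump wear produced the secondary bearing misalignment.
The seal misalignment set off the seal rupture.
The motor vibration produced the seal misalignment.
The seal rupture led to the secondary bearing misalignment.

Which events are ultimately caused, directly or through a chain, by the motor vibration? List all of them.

the seal misalignment, the seal rupture, the secondary bearing misalignment

Direct effects: the seal misalignment.
2 steps out: the seal rupture.
3 steps out: the secondary bearing misalignment.
Not reachable from it: the hydraulic pump wear.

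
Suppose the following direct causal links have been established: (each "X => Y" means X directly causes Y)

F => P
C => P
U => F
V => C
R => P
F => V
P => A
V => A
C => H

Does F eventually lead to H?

There is a causal chain: F → V → C → H.

Yes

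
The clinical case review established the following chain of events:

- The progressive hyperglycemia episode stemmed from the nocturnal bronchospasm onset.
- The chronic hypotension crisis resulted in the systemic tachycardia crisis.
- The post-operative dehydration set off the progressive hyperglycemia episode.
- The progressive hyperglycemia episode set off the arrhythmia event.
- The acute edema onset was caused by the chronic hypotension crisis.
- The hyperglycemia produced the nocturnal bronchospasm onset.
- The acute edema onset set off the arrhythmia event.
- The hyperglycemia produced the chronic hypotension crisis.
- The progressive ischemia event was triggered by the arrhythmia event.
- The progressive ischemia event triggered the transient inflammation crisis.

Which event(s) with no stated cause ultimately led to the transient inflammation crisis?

Tracing upstream from the transient inflammation crisis: the transient inflammation crisis ← the progressive ischemia event ← the arrhythmia event ← the acute edema onset ← the chronic hypotension crisis ← the hyperglycemia.
A separate upstream branch: the transient inflammation crisis ← the progressive ischemia event ← the arrhythmia event ← the progressive hyperglycemia episode ← the post-operative dehydration.
Each of those chain origins has no stated cause.

the hyperglycemia, the post-operative dehydration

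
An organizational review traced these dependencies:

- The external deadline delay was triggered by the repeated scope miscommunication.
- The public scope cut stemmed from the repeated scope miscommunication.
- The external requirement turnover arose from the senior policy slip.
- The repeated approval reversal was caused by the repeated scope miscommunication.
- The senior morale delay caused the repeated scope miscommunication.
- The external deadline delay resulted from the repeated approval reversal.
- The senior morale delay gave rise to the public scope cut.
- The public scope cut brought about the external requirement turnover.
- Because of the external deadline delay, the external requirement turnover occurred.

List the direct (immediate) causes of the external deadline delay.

Upstream contributors include the senior morale delay, but only the repeated approval reversal, the repeated scope miscommunication feed directly into the external deadline delay.

the repeated approval reversal, the repeated scope miscommunication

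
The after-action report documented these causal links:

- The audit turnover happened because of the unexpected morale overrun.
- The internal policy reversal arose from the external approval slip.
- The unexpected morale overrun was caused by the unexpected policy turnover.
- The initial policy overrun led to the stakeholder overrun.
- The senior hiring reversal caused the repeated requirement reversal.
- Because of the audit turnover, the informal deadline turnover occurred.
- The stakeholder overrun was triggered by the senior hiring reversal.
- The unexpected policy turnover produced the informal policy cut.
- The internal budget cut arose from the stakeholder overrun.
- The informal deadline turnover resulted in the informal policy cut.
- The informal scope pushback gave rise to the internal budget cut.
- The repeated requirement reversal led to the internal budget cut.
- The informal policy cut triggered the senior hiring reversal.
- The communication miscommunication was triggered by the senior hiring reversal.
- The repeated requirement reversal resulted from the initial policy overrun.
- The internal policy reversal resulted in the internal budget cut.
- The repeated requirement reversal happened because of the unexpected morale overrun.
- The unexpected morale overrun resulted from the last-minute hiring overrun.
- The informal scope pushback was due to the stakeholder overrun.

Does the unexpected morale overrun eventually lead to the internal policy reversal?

No

The unexpected morale overrun leads to the audit turnover, the informal deadline turnover, the informal policy cut, the senior hiring reversal, the stakeholder overrun, the communication miscommunication, the repeated requirement reversal, the informal scope pushback, the internal budget cut; the internal policy reversal is not among them.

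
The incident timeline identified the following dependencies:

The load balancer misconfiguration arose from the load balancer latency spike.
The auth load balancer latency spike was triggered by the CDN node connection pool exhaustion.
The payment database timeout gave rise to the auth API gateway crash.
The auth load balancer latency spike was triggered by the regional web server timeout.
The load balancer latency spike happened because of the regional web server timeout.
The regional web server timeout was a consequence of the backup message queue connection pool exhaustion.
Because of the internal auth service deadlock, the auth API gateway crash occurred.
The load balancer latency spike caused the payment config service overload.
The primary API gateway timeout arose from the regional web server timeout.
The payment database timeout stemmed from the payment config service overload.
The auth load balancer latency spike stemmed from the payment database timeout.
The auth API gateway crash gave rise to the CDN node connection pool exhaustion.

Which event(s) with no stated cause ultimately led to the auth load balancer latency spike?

Tracing upstream from the auth load balancer latency spike: the auth load balancer latency spike ← the regional web server timeout ← the backup message queue connection pool exhaustion.
A separate upstream branch: the auth load balancer latency spike ← the CDN node connection pool exhaustion ← the auth API gateway crash ← the internal auth service deadlock.
Each of those chain origins has no stated cause.

the backup message queue connection pool exhaustion, the internal auth service deadlock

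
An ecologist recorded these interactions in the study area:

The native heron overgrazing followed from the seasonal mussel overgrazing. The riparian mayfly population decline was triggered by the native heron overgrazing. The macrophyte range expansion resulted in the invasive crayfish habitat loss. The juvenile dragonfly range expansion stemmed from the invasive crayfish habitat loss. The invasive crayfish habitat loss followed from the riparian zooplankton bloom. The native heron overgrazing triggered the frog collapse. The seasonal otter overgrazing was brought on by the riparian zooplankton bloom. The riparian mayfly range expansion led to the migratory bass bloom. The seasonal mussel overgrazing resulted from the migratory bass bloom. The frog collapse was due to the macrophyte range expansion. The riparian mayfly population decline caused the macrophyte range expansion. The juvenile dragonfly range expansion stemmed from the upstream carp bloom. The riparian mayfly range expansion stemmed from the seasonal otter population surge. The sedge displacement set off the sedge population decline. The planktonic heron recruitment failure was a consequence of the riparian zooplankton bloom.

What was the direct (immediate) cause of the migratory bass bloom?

Upstream contributors include the seasonal otter population surge, but only the riparian mayfly range expansion feeds directly into the migratory bass bloom.

the riparian mayfly range expansion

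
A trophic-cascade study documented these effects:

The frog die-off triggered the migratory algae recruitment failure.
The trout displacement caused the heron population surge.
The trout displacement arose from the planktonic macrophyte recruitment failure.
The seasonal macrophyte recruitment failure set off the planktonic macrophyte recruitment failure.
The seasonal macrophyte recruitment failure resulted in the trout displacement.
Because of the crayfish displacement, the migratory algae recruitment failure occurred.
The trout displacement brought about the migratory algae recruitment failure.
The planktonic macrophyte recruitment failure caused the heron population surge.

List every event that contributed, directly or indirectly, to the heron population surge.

the planktonic macrophyte recruitment failure, the seasonal macrophyte recruitment failure, the trout displacement

Immediate causes of the heron population surge: the planktonic macrophyte recruitment failure, the trout displacement.
Further upstream: the seasonal macrophyte recruitment failure.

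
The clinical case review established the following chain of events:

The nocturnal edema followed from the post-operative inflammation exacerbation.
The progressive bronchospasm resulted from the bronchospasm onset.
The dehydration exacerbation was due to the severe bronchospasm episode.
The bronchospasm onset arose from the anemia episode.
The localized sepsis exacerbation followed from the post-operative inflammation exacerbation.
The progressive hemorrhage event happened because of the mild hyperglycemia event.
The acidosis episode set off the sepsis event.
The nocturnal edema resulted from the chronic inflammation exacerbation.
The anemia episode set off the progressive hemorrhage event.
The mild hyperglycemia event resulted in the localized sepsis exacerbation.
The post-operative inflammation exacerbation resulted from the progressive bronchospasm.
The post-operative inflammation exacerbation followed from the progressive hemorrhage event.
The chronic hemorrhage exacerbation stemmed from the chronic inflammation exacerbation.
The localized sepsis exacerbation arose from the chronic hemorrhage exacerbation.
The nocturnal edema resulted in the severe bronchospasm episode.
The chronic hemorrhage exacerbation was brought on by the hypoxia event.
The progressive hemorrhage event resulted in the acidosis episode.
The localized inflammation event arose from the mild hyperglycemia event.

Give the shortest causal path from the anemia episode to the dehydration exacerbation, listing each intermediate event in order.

the anemia episode → the progressive hemorrhage event
the progressive hemorrhage event → the post-operative inflammation exacerbation
the post-operative inflammation exacerbation → the nocturnal edema
the nocturnal edema → the severe bronchospasm episode
the severe bronchospasm episode → the dehydration exacerbation
Length: 5 steps.

the anemia episode → the progressive hemorrhage event → the post-operative inflammation exacerbation → the nocturnal edema → the severe bronchospasm episode → the dehydration exacerbation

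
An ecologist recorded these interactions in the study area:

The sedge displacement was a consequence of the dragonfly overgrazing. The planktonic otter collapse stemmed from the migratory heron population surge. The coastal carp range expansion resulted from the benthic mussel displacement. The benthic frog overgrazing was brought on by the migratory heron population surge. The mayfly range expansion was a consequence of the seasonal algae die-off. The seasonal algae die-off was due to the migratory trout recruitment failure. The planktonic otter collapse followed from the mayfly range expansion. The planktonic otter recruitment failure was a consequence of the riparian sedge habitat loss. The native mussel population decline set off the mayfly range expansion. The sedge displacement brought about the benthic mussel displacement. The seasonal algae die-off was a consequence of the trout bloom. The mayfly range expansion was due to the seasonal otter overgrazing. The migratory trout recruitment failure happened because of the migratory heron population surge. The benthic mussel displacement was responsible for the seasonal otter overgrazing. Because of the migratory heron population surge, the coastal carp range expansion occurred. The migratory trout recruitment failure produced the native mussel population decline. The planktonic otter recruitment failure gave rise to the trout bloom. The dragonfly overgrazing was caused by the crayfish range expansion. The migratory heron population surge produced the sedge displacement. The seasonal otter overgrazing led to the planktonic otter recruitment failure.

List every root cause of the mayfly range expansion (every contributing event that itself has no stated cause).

Tracing upstream from the mayfly range expansion: the mayfly range expansion ← the native mussel population decline ← the migratory trout recruitment failure ← the migratory heron population surge.
A separate upstream branch: the mayfly range expansion ← the seasonal otter overgrazing ← the benthic mussel displacement ← the sedge displacement ← the dragonfly overgrazing ← the crayfish range expansion.
A separate upstream branch: the mayfly range expansion ← the seasonal algae die-off ← the trout bloom ← the planktonic otter recruitment failure ← the riparian sedge habitat loss.
Each of those chain origins has no stated cause.

the crayfish range expansion, the migratory heron population surge, the riparian sedge habitat loss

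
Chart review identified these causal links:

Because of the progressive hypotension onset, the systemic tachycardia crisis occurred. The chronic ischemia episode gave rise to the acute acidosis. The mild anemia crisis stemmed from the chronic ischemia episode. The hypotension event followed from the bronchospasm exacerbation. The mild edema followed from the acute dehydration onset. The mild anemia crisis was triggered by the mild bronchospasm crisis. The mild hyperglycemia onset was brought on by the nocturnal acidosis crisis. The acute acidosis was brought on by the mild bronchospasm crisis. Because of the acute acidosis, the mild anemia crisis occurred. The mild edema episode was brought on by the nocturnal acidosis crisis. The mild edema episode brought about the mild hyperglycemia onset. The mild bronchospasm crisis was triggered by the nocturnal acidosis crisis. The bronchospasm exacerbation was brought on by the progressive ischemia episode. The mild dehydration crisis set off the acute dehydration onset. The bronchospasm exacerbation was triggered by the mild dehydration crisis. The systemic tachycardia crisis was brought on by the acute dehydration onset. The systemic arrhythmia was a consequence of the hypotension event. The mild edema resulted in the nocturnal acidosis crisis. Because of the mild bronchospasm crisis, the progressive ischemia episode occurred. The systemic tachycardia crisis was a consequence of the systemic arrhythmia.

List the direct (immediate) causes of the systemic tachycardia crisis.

Upstream contributors include the mild dehydration crisis, the mild edema, the nocturnal acidosis crisis, the mild bronchospasm crisis, the progressive ischemia episode, the bronchospasm exacerbation, the hypotension event, but only the acute dehydration onset, the progressive hypotension onset, the systemic arrhythmia feed directly into the systemic tachycardia crisis.

the acute dehydration onset, the progressive hypotension onset, the systemic arrhythmia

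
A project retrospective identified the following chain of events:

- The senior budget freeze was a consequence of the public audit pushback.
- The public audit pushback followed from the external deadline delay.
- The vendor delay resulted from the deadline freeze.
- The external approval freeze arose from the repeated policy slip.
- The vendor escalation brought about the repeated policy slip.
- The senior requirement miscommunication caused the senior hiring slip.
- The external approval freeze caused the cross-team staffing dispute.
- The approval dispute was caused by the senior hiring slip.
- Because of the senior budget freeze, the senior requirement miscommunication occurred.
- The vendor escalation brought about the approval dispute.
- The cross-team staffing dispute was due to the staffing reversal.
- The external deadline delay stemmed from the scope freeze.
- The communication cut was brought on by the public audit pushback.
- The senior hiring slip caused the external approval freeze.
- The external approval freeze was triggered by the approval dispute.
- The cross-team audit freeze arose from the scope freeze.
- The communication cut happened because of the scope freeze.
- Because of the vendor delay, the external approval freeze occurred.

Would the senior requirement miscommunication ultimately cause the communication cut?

The senior requirement miscommunication leads to the senior hiring slip, the approval dispute, the external approval freeze, the cross-team staffing dispute; the communication cut is not among them.

No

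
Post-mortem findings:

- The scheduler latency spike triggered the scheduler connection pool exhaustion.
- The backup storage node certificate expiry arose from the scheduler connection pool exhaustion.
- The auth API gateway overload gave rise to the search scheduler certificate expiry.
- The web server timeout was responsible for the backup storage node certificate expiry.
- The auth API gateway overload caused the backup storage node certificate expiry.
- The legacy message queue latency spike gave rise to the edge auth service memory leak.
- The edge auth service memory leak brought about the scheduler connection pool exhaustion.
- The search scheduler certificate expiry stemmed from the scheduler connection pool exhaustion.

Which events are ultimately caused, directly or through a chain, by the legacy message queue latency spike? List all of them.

the backup storage node certificate expiry, the edge auth service memory leak, the scheduler connection pool exhaustion, the search scheduler certificate expiry

Direct effects: the edge auth service memory leak.
2 steps out: the scheduler connection pool exhaustion.
3 steps out: the backup storage node certificate expiry, the search scheduler certificate expiry.
Not reachable from it: the web server timeout, the scheduler latency spike, the auth API gateway overload.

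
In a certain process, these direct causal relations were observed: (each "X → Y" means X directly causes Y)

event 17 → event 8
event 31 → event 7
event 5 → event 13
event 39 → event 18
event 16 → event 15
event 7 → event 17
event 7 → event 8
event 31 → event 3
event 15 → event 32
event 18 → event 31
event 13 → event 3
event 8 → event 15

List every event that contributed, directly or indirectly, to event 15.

event 16, event 17, event 18, event 31, event 39, event 7, event 8

Immediate causes of event 15: event 16, event 8.
Further upstream: event 39, event 18, event 31, event 7, event 17.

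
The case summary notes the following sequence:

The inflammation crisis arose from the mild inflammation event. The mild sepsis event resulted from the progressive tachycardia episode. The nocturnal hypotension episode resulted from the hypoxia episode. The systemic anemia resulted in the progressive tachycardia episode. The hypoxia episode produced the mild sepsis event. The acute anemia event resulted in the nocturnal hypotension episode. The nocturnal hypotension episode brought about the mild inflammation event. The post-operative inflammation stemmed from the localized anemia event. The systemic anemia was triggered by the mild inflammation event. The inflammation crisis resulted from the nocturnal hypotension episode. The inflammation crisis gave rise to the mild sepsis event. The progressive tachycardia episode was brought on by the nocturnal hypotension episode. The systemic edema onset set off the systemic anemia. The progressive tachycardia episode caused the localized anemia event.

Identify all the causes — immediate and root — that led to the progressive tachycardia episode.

Immediate causes of the progressive tachycardia episode: the nocturnal hypotension episode, the systemic anemia.
Further upstream: the hypoxia episode, the systemic edema onset, the acute anemia event, the mild inflammation event.

the acute anemia event, the hypoxia episode, the mild inflammation event, the nocturnal hypotension episode, the systemic anemia, the systemic edema onset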